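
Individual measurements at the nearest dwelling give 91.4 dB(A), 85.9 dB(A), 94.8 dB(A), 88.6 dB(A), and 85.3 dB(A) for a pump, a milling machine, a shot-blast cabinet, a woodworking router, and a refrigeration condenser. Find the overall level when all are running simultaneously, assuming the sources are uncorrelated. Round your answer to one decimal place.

97.7 dB(A)

For uncorrelated sources the intensities add, so convert each level to linear form, sum, and take 10·log₁₀ of the total.
Σ 10^(L/10) = 10^(91.4/10) + 10^(85.9/10) + 10^(94.8/10) + 10^(88.6/10) + 10^(85.3/10) = 5.853e+09.
L_total = 10·log₁₀(5.853e+09) = 97.67 dB(A).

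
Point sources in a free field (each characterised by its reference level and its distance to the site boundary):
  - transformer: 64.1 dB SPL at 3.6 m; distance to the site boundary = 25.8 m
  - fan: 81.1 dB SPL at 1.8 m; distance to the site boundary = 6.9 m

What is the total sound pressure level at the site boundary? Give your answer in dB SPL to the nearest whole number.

Apply inverse-square spreading to bring every level to the receiver, then sum 10^(L/10).
transformer: 64.1 − 20·log₁₀(25.8/3.6) = 64.1 − 17.11 = 46.99 dB SPL.
fan: 81.1 − 20·log₁₀(6.9/1.8) = 81.1 − 11.67 = 69.43 dB SPL.
Σ 10^(L/10) = 8.817e+06 → L_total = 10·log₁₀(8.817e+06) = 69.45 dB SPL.

69 dB SPL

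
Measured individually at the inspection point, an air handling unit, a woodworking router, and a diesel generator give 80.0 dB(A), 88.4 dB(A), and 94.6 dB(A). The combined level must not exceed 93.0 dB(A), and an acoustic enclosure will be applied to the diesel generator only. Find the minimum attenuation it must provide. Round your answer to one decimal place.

3.8 dB

Fixed contribution from the other sources: Σ 10^(L/10) = 10^(80.0/10) + 10^(88.4/10) = 7.918e+08 (88.99 dB(A)).
The limit corresponds to 10^(93.0/10) = 1.995e+09; subtracting the fixed part leaves 1.203e+09 for the diesel generator, i.e. 90.80 dB(A).
Required insertion loss = 94.6 − 90.80 = 3.80 dB.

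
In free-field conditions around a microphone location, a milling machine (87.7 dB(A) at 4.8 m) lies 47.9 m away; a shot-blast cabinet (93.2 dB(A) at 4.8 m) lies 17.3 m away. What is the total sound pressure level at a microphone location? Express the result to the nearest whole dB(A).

82 dB(A)

Propagate each source to the receiver with L = L_ref − 20·log₁₀(r/r_ref), then add intensities.
milling machine: 87.7 − 20·log₁₀(47.9/4.8) = 87.7 − 19.98 = 67.72 dB(A).
shot-blast cabinet: 93.2 − 20·log₁₀(17.3/4.8) = 93.2 − 11.14 = 82.06 dB(A).
Σ 10^(L/10) = 1.668e+08 → L_total = 10·log₁₀(1.668e+08) = 82.22 dB(A).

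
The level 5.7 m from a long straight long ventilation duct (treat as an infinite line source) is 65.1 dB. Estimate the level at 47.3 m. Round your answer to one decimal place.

For a line source, L₂ = L₁ − 10·log₁₀(r₂/r₁).
L₂ = 65.1 − 10·log₁₀(47.3/5.7) = 65.1 − 9.190 = 55.91 dB.

55.9 dB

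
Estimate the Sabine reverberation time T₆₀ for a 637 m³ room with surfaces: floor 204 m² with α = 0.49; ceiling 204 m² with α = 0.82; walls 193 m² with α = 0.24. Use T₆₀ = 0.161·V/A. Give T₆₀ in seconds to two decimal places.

A = Σ Sᵢαᵢ = 204·0.49 + 204·0.82 + 193·0.24 = 313.56 m².
T₆₀ = 0.161 × 637 / 313.56 = 0.327 s.

0.33 s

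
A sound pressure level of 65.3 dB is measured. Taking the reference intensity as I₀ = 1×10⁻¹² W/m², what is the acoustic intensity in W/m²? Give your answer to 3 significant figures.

3.39e-06 W/m²

I = I₀·10^(L/10) = 10⁻¹² × 10^(65.3/10) = 10^(-5.470).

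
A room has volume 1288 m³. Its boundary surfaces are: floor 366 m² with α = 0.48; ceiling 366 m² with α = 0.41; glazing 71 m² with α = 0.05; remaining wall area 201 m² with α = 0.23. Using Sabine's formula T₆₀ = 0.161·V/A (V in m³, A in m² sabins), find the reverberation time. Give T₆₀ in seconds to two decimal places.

0.55 s

Total absorption A = 366·0.48 + 366·0.41 + 71·0.05 + 201·0.23 = 375.52 m² sabins.
T₆₀ = 0.161 × 1288 / 375.52 = 0.552 s.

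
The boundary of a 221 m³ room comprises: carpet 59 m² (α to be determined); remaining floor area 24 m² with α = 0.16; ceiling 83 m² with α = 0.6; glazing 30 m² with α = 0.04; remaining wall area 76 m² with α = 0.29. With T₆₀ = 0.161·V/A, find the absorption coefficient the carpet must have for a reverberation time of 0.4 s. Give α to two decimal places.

From T₆₀ = 0.161·V/A, the target T₆₀ = 0.4 s needs A = 0.161·221/0.4 = 88.95 m².
Absorption from the other surfaces = 24·0.16 + 83·0.6 + 30·0.04 + 76·0.29 = 76.88 m², so the carpet must supply 12.07 m² over 59 m².
α = 12.07/59 = 0.205.

0.20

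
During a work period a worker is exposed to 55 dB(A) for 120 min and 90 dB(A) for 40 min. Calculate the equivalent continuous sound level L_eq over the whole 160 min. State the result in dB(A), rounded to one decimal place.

84.0 dB(A)

The energy average is taken in the linear domain: L_eq = 10·log₁₀[(Σ tᵢ·10^(Lᵢ/10))/T], T = 160 min.
Σ tᵢ·10^(Lᵢ/10) = 120·10^(55/10) + 40·10^(90/10) = 4.004e+10.
L_eq = 10·log₁₀(4.004e+10/160) = 83.98 dB(A).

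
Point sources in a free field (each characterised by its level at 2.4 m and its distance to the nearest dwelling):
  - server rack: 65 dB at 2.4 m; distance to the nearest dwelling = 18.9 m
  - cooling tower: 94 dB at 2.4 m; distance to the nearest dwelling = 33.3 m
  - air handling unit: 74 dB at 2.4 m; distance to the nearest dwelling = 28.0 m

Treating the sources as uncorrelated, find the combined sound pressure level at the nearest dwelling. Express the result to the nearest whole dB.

Apply inverse-square spreading to bring every level to the receiver, then sum 10^(L/10).
server rack: 65 − 20·log₁₀(18.9/2.4) = 65 − 17.93 = 47.07 dB.
cooling tower: 94 − 20·log₁₀(33.3/2.4) = 94 − 22.84 = 71.16 dB.
air handling unit: 74 − 20·log₁₀(28.0/2.4) = 74 − 21.34 = 52.66 dB.
Σ 10^(L/10) = 1.328e+07 → L_total = 10·log₁₀(1.328e+07) = 71.23 dB.

71 dB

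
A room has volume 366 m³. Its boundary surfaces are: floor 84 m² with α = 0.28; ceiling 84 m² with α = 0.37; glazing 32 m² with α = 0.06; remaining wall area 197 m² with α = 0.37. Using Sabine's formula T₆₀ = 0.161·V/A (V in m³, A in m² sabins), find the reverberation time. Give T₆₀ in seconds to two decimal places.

0.46 s

Summing Sᵢαᵢ: 84·0.28 + 84·0.37 + 32·0.06 + 197·0.37 = 129.41 m².
T₆₀ = 0.161 × 366 / 129.41 = 0.455 s.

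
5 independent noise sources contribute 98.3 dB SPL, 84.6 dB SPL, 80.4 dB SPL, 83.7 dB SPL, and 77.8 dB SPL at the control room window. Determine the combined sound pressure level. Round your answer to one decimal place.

98.7 dB SPL

For uncorrelated sources the intensities add, so convert each level to linear form, sum, and take 10·log₁₀ of the total.
Σ 10^(L/10) = 10^(98.3/10) + 10^(84.6/10) + 10^(80.4/10) + 10^(83.7/10) + 10^(77.8/10) = 7.454e+09.
L_total = 10·log₁₀(7.454e+09) = 98.72 dB SPL.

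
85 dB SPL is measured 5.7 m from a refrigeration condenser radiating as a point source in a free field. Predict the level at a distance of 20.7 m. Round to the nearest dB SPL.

Spherical spreading from a point source gives a 20·log₁₀(r₂/r₁) drop.
L₂ = 85 − 20·log₁₀(20.7/5.7) = 85 − 11.202 = 73.80 dB SPL.

74 dB SPL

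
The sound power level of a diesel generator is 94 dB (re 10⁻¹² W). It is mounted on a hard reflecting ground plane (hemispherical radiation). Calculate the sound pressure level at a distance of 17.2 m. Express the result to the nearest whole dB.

61 dB

The power spreads over a hemisphere of area 2π·r², so L_p = L_w − 10·log₁₀(2π·r²).
2π·r² = 1859 m², 10·log₁₀ of that is 32.692 dB.
L_p = 94 − 32.692 = 61.31 dB.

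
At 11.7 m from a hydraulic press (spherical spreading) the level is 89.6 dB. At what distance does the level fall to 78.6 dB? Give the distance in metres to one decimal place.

41.5 m

For a point source L₁ − L₂ = 20·log₁₀(r₂/r₁), so r₂ = r₁·10^((L₁−L₂)/20).
r₂ = 11.7·10^((89.6−78.6)/20) = 11.7·10^(11.0/20) = 41.51 m.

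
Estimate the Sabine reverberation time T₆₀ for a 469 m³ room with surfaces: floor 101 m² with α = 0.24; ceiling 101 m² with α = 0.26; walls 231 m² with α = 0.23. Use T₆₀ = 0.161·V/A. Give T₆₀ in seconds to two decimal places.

0.73 s

A = Σ Sᵢαᵢ = 101·0.24 + 101·0.26 + 231·0.23 = 103.63 m².
T₆₀ = 0.161·V/A = 0.161·469/103.63 = 0.729 s.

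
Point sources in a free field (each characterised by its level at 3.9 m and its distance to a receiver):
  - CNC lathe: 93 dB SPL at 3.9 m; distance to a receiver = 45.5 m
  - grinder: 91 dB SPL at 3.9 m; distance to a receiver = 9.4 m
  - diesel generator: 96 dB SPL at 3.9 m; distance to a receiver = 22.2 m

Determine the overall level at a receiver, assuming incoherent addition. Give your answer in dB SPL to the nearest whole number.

Propagate each source to the receiver with L = L_ref − 20·log₁₀(r/r_ref), then add intensities.
CNC lathe: 93 − 20·log₁₀(45.5/3.9) = 93 − 21.34 = 71.66 dB SPL.
grinder: 91 − 20·log₁₀(9.4/3.9) = 91 − 7.64 = 83.36 dB SPL.
diesel generator: 96 − 20·log₁₀(22.2/3.9) = 96 − 15.11 = 80.89 dB SPL.
Σ 10^(L/10) = 3.542e+08 → L_total = 10·log₁₀(3.542e+08) = 85.49 dB SPL.

85 dB SPL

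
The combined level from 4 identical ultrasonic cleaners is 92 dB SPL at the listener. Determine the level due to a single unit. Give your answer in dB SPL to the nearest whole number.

4 equal contributions raise the level by 10·log₁₀ 4 = 6.021 dB, so each unit alone gives 92 − 6.021.

86 dB SPL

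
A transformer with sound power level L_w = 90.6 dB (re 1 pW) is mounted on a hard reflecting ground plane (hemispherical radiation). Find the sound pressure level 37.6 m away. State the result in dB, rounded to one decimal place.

Free-field hemispherical radiation: L_p = L_w − 10·log₁₀(2π·r²), r = 37.6 m.
2π·r² = 8883 m², 10·log₁₀ of that is 39.486 dB.
L_p = 90.6 − 39.486 = 51.11 dB.

51.1 dB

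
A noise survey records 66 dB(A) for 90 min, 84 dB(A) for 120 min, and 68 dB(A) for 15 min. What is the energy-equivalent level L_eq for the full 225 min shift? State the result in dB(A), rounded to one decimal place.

The energy average is taken in the linear domain: L_eq = 10·log₁₀[(Σ tᵢ·10^(Lᵢ/10))/T], T = 225 min.
Σ tᵢ·10^(Lᵢ/10) = 90·10^(66/10) + 120·10^(84/10) + 15·10^(68/10) = 3.060e+10.
L_eq = 10·log₁₀(3.060e+10/225) = 81.33 dB(A).

81.3 dB(A)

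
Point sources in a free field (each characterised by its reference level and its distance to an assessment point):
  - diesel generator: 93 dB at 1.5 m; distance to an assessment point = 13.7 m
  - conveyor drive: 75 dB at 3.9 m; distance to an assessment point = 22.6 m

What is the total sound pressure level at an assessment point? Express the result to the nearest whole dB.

74 dB

Propagate each source to the receiver with L = L_ref − 20·log₁₀(r/r_ref), then add intensities.
diesel generator: 93 − 20·log₁₀(13.7/1.5) = 93 − 19.21 = 73.79 dB.
conveyor drive: 75 − 20·log₁₀(22.6/3.9) = 75 − 15.26 = 59.74 dB.
Σ 10^(L/10) = 2.486e+07 → L_total = 10·log₁₀(2.486e+07) = 73.96 dB.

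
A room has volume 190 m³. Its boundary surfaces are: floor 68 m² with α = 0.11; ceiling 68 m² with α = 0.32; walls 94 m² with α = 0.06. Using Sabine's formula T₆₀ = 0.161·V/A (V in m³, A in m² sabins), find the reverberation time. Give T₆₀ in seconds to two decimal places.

0.88 s

A = Σ Sᵢαᵢ = 68·0.11 + 68·0.32 + 94·0.06 = 34.88 m².
T₆₀ = 0.161 × 190 / 34.88 = 0.877 s.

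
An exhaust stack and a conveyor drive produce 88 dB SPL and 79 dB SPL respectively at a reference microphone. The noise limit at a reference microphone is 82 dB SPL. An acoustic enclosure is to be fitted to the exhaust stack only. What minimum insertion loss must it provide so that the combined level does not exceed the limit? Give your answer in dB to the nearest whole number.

9 dB

The untreated sources together contribute 10^(79/10) = 7.943e+07, i.e. 79.00 dB SPL.
The limit corresponds to 10^(82/10) = 1.585e+08; subtracting the fixed part leaves 7.906e+07 for the exhaust stack, i.e. 78.98 dB SPL.
So the exhaust stack must be reduced from 88 to 78.98 dB SPL: IL = 9.02 dB.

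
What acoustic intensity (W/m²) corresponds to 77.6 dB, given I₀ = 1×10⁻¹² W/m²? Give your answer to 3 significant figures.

I = I₀·10^(L/10) = 10⁻¹² × 10^(77.6/10) = 10^(-4.240).

5.75e-05 W/m²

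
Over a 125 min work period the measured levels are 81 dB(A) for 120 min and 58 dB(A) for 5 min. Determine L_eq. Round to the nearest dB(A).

L_eq = 10·log₁₀[(1/T)·Σ tᵢ·10^(Lᵢ/10)] with T = 125 min.
Σ tᵢ·10^(Lᵢ/10) = 120·10^(81/10) + 5·10^(58/10) = 1.511e+10.
L_eq = 10·log₁₀(1.511e+10/125) = 80.82 dB(A).

81 dB(A)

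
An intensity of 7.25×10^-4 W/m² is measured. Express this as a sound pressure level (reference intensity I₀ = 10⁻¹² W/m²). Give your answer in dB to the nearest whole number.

I/I₀ = 7.25×10^-4/10⁻¹² = 7.25×10^8, and L = 10·log₁₀(I/I₀).
L = 10·(0.8603 + 8) = 88.60 dB.

89 dB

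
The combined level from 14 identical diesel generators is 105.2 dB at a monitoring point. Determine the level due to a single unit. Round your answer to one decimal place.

93.7 dB

For N identical incoherent sources L_total = L₁ + 10·log₁₀ N, so L₁ = 105.2 − 10·log₁₀(14) = 105.2 − 11.461.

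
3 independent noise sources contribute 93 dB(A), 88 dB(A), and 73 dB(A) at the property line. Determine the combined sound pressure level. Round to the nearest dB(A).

94 dB(A)

For uncorrelated sources the intensities add, so convert each level to linear form, sum, and take 10·log₁₀ of the total.
Σ 10^(L/10) = 10^(93/10) + 10^(88/10) + 10^(73/10) = 2.646e+09.
L_total = 10·log₁₀(2.646e+09) = 94.23 dB(A).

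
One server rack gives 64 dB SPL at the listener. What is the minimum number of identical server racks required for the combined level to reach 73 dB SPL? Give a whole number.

Need L₁ + 10·log₁₀ N ≥ 73, i.e. log₁₀ N ≥ 0.90.
N ≥ 10^(9.0/10) = 7.943, so N = 8.

8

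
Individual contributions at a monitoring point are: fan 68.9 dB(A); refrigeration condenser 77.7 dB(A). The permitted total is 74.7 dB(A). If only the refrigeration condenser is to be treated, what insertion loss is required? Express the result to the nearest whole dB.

4 dB

Fixed contribution from the other source: Σ 10^(L/10) = 10^(68.9/10) = 7.762e+06 (68.90 dB(A)).
The limit corresponds to 10^(74.7/10) = 2.951e+07; subtracting the fixed part leaves 2.175e+07 for the refrigeration condenser, i.e. 73.37 dB(A).
So the refrigeration condenser must be reduced from 77.7 to 73.37 dB(A): IL = 4.33 dB.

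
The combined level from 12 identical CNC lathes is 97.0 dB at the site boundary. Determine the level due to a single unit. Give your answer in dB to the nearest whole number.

86 dB

For N identical incoherent sources L_total = L₁ + 10·log₁₀ N, so L₁ = 97.0 − 10·log₁₀(12) = 97.0 − 10.792.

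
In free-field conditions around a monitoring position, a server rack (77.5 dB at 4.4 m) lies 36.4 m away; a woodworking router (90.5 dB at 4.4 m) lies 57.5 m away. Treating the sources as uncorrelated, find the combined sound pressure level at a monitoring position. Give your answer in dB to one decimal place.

68.7 dB

First find each source's level at the receiver (point-source: −20·log₁₀(r/r_ref)), then combine on an intensity basis.
server rack: 77.5 − 20·log₁₀(36.4/4.4) = 77.5 − 18.35 = 59.15 dB.
woodworking router: 90.5 − 20·log₁₀(57.5/4.4) = 90.5 − 22.32 = 68.18 dB.
Σ 10^(L/10) = 7.392e+06 → L_total = 10·log₁₀(7.392e+06) = 68.69 dB.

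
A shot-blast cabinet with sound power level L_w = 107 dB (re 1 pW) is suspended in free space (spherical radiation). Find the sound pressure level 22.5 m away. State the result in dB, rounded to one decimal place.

L_p = L_w − 10·log₁₀(4π·r²) with r = 22.5 m.
4π·r² = 6362 m², 10·log₁₀ of that is 38.036 dB.
L_p = 107 − 38.036 = 68.96 dB.

69.0 dB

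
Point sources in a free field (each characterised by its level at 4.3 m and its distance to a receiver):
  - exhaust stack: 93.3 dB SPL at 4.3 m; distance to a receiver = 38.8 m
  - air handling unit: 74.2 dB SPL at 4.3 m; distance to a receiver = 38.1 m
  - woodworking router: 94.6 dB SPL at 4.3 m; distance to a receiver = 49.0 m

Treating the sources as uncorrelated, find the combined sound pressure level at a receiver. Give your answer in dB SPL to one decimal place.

76.9 dB SPL

Apply inverse-square spreading to bring every level to the receiver, then sum 10^(L/10).
exhaust stack: 93.3 − 20·log₁₀(38.8/4.3) = 93.3 − 19.11 = 74.19 dB SPL.
air handling unit: 74.2 − 20·log₁₀(38.1/4.3) = 74.2 − 18.95 = 55.25 dB SPL.
woodworking router: 94.6 − 20·log₁₀(49.0/4.3) = 94.6 − 21.13 = 73.47 dB SPL.
Σ 10^(L/10) = 4.880e+07 → L_total = 10·log₁₀(4.880e+07) = 76.88 dB SPL.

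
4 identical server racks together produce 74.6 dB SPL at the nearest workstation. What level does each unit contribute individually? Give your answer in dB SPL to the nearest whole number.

69 dB SPL

For N identical incoherent sources L_total = L₁ + 10·log₁₀ N, so L₁ = 74.6 − 10·log₁₀(4) = 74.6 − 6.021.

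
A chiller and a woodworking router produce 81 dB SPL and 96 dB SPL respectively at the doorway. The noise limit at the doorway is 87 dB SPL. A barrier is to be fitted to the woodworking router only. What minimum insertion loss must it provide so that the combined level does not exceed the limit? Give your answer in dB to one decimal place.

10.3 dB

Everything except the woodworking router sums to 10^(81/10) = 1.259e+08 in linear terms, 81.00 dB SPL.
To meet 87 dB SPL overall, the treated woodworking router may contribute at most 10^(87/10) − 1.259e+08 = 3.753e+08, i.e. 85.74 dB SPL.
Required insertion loss = 96 − 85.74 = 10.26 dB.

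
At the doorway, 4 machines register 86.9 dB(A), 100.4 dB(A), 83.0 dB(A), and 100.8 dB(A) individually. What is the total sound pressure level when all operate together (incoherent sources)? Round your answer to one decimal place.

103.7 dB(A)

For uncorrelated sources the intensities add, so convert each level to linear form, sum, and take 10·log₁₀ of the total.
Σ 10^(L/10) = 10^(86.9/10) + 10^(100.4/10) + 10^(83.0/10) + 10^(100.8/10) = 2.368e+10.
L_total = 10·log₁₀(2.368e+10) = 103.74 dB(A).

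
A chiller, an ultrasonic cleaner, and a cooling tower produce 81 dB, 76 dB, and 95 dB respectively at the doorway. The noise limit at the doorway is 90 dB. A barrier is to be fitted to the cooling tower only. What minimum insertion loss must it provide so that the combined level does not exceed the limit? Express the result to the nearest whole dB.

6 dB

The untreated sources together contribute 10^(81/10) + 10^(76/10) = 1.657e+08, i.e. 82.19 dB.
The limit corresponds to 10^(90/10) = 1.000e+09; subtracting the fixed part leaves 8.343e+08 for the cooling tower, i.e. 89.21 dB.
So the cooling tower must be reduced from 95 to 89.21 dB: IL = 5.79 dB.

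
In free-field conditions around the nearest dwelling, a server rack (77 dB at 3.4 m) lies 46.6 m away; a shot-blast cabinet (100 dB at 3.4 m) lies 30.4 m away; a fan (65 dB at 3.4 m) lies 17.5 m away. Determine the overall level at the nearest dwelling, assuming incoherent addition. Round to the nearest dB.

81 dB

Apply inverse-square spreading to bring every level to the receiver, then sum 10^(L/10).
server rack: 77 − 20·log₁₀(46.6/3.4) = 77 − 22.74 = 54.26 dB.
shot-blast cabinet: 100 − 20·log₁₀(30.4/3.4) = 100 − 19.03 = 80.97 dB.
fan: 65 − 20·log₁₀(17.5/3.4) = 65 − 14.23 = 50.77 dB.
Σ 10^(L/10) = 1.255e+08 → L_total = 10·log₁₀(1.255e+08) = 80.99 dB.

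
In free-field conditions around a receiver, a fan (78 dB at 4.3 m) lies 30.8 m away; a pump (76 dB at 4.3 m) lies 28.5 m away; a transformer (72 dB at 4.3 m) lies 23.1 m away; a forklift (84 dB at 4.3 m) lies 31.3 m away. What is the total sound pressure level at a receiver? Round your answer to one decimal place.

68.7 dB

Apply inverse-square spreading to bring every level to the receiver, then sum 10^(L/10).
fan: 78 − 20·log₁₀(30.8/4.3) = 78 − 17.10 = 60.90 dB.
pump: 76 − 20·log₁₀(28.5/4.3) = 76 − 16.43 = 59.57 dB.
transformer: 72 − 20·log₁₀(23.1/4.3) = 72 − 14.60 = 57.40 dB.
forklift: 84 − 20·log₁₀(31.3/4.3) = 84 − 17.24 = 66.76 dB.
Σ 10^(L/10) = 7.426e+06 → L_total = 10·log₁₀(7.426e+06) = 68.71 dB.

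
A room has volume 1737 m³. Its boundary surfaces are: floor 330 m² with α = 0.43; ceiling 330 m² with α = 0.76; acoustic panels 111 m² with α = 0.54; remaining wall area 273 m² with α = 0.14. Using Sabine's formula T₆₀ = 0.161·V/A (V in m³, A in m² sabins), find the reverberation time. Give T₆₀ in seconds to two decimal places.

0.57 s

Summing Sᵢαᵢ: 330·0.43 + 330·0.76 + 111·0.54 + 273·0.14 = 490.86 m².
T₆₀ = 0.161·V/A = 0.161·1737/490.86 = 0.570 s.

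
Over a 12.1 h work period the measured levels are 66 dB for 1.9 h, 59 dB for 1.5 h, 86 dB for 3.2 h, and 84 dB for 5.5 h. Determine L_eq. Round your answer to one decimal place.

Weight each interval's intensity by its duration and average over T = 12.1 h:
Σ tᵢ·10^(Lᵢ/10) = 1.9·10^(66/10) + 1.5·10^(59/10) + 3.2·10^(86/10) + 5.5·10^(84/10) = 2.664e+09.
L_eq = 10·log₁₀(2.664e+09/12.1) = 83.43 dB.

83.4 dB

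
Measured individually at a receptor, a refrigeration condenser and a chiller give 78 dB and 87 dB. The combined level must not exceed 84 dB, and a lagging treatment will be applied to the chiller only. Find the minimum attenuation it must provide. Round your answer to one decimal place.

4.3 dB

Fixed contribution from the other source: Σ 10^(L/10) = 10^(78/10) = 6.310e+07 (78.00 dB).
The limit corresponds to 10^(84/10) = 2.512e+08; subtracting the fixed part leaves 1.881e+08 for the chiller, i.e. 82.74 dB.
So the chiller must be reduced from 87 to 82.74 dB: IL = 4.26 dB.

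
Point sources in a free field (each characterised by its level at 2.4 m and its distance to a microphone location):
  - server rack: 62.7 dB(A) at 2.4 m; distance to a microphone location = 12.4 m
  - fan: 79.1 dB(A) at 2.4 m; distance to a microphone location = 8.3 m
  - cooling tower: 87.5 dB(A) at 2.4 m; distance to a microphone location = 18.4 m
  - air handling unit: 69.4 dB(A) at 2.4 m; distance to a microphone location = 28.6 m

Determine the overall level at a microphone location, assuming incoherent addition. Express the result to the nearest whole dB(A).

72 dB(A)

Propagate each source to the receiver with L = L_ref − 20·log₁₀(r/r_ref), then add intensities.
server rack: 62.7 − 20·log₁₀(12.4/2.4) = 62.7 − 14.26 = 48.44 dB(A).
fan: 79.1 − 20·log₁₀(8.3/2.4) = 79.1 − 10.78 = 68.32 dB(A).
cooling tower: 87.5 − 20·log₁₀(18.4/2.4) = 87.5 − 17.69 = 69.81 dB(A).
air handling unit: 69.4 − 20·log₁₀(28.6/2.4) = 69.4 − 21.52 = 47.88 dB(A).
Σ 10^(L/10) = 1.649e+07 → L_total = 10·log₁₀(1.649e+07) = 72.17 dB(A).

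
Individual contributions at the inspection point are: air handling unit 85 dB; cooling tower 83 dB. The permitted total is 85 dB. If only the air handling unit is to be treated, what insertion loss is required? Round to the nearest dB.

4 dB

The untreated sources together contribute 10^(83/10) = 1.995e+08, i.e. 83.00 dB.
The limit corresponds to 10^(85/10) = 3.162e+08; subtracting the fixed part leaves 1.167e+08 for the air handling unit, i.e. 80.67 dB.
So the air handling unit must be reduced from 85 to 80.67 dB: IL = 4.33 dB.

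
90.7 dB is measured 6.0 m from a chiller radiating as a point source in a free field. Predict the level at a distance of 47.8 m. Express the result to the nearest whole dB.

Point-source attenuation: ΔL = 20·log₁₀(r₂/r₁) = 20·log₁₀(47.8/6.0) = 18.026 dB.
L₂ = 90.7 − 20·log₁₀(47.8/6.0) = 90.7 − 18.026 = 72.67 dB.

73 dB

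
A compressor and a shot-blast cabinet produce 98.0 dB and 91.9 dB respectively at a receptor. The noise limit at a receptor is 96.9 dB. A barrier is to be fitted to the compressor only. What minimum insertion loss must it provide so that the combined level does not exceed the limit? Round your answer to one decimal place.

Fixed contribution from the other source: Σ 10^(L/10) = 10^(91.9/10) = 1.549e+09 (91.90 dB).
The limit corresponds to 10^(96.9/10) = 4.898e+09; subtracting the fixed part leaves 3.349e+09 for the compressor, i.e. 95.25 dB.
So the compressor must be reduced from 98.0 to 95.25 dB: IL = 2.75 dB.

2.8 dB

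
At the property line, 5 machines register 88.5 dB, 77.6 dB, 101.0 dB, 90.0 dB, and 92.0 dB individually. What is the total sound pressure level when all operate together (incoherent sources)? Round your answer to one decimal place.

102.0 dB

Incoherent sources combine by intensity addition: L_total = 10·log₁₀(Σ 10^(L_i/10)).
Σ 10^(L/10) = 10^(88.5/10) + 10^(77.6/10) + 10^(101.0/10) + 10^(90.0/10) + 10^(92.0/10) = 1.594e+10.
L_total = 10·log₁₀(1.594e+10) = 102.02 dB.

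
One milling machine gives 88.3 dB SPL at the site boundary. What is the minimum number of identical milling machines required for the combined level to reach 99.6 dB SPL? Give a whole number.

The shortfall is 99.6 − 88.3 = 11.3 dB, and N units add 10·log₁₀ N, so need 10·log₁₀ N ≥ 11.3.
N ≥ 10^(11.3/10) = 13.490, so N = 14.

14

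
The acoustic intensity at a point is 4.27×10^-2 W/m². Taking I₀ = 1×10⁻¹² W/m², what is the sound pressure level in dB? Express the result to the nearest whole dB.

Dividing by I₀ shifts the exponent by 12: I/I₀ = 4.27×10^10.
L = 10·(0.6304 + 10) = 106.30 dB.

106 dB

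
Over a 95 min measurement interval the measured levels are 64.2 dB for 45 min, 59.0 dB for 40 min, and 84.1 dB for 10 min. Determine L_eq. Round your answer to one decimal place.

The energy average is taken in the linear domain: L_eq = 10·log₁₀[(Σ tᵢ·10^(Lᵢ/10))/T], T = 95 min.
Σ tᵢ·10^(Lᵢ/10) = 45·10^(64.2/10) + 40·10^(59.0/10) + 10·10^(84.1/10) = 2.721e+09.
L_eq = 10·log₁₀(2.721e+09/95) = 74.57 dB.

74.6 dB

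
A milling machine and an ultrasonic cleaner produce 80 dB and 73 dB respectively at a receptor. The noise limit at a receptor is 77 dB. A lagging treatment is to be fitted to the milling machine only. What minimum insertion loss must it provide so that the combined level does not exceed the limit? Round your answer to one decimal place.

5.2 dB

Everything except the milling machine sums to 10^(73/10) = 1.995e+07 in linear terms, 73.00 dB.
To meet 77 dB overall, the treated milling machine may contribute at most 10^(77/10) − 1.995e+07 = 3.017e+07, i.e. 74.80 dB.
Required insertion loss = 80 − 74.80 = 5.20 dB.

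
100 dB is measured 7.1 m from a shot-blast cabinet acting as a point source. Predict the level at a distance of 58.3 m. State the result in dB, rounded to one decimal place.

81.7 dB

For a point source, L₂ = L₁ − 20·log₁₀(r₂/r₁).
L₂ = 100 − 20·log₁₀(58.3/7.1) = 100 − 18.288 = 81.71 dB.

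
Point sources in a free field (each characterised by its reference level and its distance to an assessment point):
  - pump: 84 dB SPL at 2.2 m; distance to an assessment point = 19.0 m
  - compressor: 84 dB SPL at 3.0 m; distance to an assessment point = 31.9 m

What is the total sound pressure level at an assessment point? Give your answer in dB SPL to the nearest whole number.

Propagate each source to the receiver with L = L_ref − 20·log₁₀(r/r_ref), then add intensities.
pump: 84 − 20·log₁₀(19.0/2.2) = 84 − 18.73 = 65.27 dB SPL.
compressor: 84 − 20·log₁₀(31.9/3.0) = 84 − 20.53 = 63.47 dB SPL.
Σ 10^(L/10) = 5.589e+06 → L_total = 10·log₁₀(5.589e+06) = 67.47 dB SPL.

67 dB SPL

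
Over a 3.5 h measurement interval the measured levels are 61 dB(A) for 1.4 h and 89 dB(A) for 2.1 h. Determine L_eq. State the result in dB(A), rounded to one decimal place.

86.8 dB(A)

The energy average is taken in the linear domain: L_eq = 10·log₁₀[(Σ tᵢ·10^(Lᵢ/10))/T], T = 3.5 h.
Σ tᵢ·10^(Lᵢ/10) = 1.4·10^(61/10) + 2.1·10^(89/10) = 1.670e+09.
L_eq = 10·log₁₀(1.670e+09/3.5) = 86.79 dB(A).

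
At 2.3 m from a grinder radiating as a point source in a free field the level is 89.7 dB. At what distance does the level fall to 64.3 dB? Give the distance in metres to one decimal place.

42.8 m

Point-source spreading drops the level by 20·log₁₀(r₂/r₁); inverting, r₂/r₁ = 10^(ΔL/20).
r₂ = 2.3·10^((89.7−64.3)/20) = 2.3·10^(25.4/20) = 42.83 m.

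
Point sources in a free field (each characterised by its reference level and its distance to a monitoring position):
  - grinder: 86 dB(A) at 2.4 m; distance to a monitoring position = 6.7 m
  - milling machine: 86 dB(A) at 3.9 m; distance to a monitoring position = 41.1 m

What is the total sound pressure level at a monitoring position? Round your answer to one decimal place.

77.4 dB(A)

Apply inverse-square spreading to bring every level to the receiver, then sum 10^(L/10).
grinder: 86 − 20·log₁₀(6.7/2.4) = 86 − 8.92 = 77.08 dB(A).
milling machine: 86 − 20·log₁₀(41.1/3.9) = 86 − 20.46 = 65.54 dB(A).
Σ 10^(L/10) = 5.467e+07 → L_total = 10·log₁₀(5.467e+07) = 77.38 dB(A).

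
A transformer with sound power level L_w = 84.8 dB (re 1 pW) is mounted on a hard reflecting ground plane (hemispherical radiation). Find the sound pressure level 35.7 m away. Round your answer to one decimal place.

Free-field hemispherical radiation: L_p = L_w − 10·log₁₀(2π·r²), r = 35.7 m.
2π·r² = 8008 m², 10·log₁₀ of that is 39.035 dB.
L_p = 84.8 − 39.035 = 45.76 dB.

45.8 dB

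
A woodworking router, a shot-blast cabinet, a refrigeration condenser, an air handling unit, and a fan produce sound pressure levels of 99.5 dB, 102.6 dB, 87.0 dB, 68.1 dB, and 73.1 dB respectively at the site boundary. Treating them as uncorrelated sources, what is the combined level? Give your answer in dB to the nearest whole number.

Incoherent sources combine by intensity addition: L_total = 10·log₁₀(Σ 10^(L_i/10)).
Σ 10^(L/10) = 10^(99.5/10) + 10^(102.6/10) + 10^(87.0/10) + 10^(68.1/10) + 10^(73.1/10) = 2.764e+10.
L_total = 10·log₁₀(2.764e+10) = 104.41 dB.

104 dB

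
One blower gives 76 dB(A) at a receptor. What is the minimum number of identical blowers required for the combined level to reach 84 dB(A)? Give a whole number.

7

N identical sources give L₁ + 10·log₁₀ N, so require 10·log₁₀ N ≥ 84 − 76 = 8.0 dB.
N ≥ 10^(8.0/10) = 6.310, so N = 7.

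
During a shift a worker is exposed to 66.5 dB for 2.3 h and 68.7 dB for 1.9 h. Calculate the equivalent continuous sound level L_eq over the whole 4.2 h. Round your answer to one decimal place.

Weight each interval's intensity by its duration and average over T = 4.2 h:
Σ tᵢ·10^(Lᵢ/10) = 2.3·10^(66.5/10) + 1.9·10^(68.7/10) = 2.436e+07.
L_eq = 10·log₁₀(2.436e+07/4.2) = 67.63 dB.

67.6 dB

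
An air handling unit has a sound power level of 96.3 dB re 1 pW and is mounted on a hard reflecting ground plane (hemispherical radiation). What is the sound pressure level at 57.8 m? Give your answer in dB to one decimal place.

53.1 dB

The power spreads over a hemisphere of area 2π·r², so L_p = L_w − 10·log₁₀(2π·r²).
2π·r² = 2.099e+04 m², 10·log₁₀ of that is 43.220 dB.
L_p = 96.3 − 43.220 = 53.08 dB.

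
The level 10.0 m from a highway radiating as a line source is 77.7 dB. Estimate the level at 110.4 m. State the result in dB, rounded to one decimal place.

67.3 dB

Cylindrical spreading from a line source gives a 10·log₁₀(r₂/r₁) drop.
L₂ = 77.7 − 10·log₁₀(110.4/10.0) = 77.7 − 10.430 = 67.27 dB.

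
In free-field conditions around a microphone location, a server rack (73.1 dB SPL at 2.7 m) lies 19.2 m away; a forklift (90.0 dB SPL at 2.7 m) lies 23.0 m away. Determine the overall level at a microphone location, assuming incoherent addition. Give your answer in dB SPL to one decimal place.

Apply inverse-square spreading to bring every level to the receiver, then sum 10^(L/10).
server rack: 73.1 − 20·log₁₀(19.2/2.7) = 73.1 − 17.04 = 56.06 dB SPL.
forklift: 90.0 − 20·log₁₀(23.0/2.7) = 90.0 − 18.61 = 71.39 dB SPL.
Σ 10^(L/10) = 1.418e+07 → L_total = 10·log₁₀(1.418e+07) = 71.52 dB SPL.

71.5 dB SPL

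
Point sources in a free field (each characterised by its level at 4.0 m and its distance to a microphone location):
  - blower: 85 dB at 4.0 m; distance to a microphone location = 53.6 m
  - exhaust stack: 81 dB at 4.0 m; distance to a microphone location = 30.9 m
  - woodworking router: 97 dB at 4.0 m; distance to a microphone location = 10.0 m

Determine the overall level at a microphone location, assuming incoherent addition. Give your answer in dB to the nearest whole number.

Propagate each source to the receiver with L = L_ref − 20·log₁₀(r/r_ref), then add intensities.
blower: 85 − 20·log₁₀(53.6/4.0) = 85 − 22.54 = 62.46 dB.
exhaust stack: 81 − 20·log₁₀(30.9/4.0) = 81 − 17.76 = 63.24 dB.
woodworking router: 97 − 20·log₁₀(10.0/4.0) = 97 − 7.96 = 89.04 dB.
Σ 10^(L/10) = 8.058e+08 → L_total = 10·log₁₀(8.058e+08) = 89.06 dB.

89 dB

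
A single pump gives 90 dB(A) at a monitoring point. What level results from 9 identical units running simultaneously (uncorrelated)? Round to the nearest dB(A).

L_total = L₁ + 10·log₁₀ N for N identical incoherent sources.
L_total = 90 + 10·log₁₀(9) = 90 + 9.542 = 99.54 dB(A).

100 dB(A)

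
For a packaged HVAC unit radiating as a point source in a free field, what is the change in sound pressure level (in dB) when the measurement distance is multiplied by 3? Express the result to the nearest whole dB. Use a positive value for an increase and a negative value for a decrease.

A point source loses 6 dB per doubling of distance; generally ΔL = −20·log₁₀(r₂/r₁).
ΔL = −20·log₁₀(3) = -9.54 dB.

-10 dB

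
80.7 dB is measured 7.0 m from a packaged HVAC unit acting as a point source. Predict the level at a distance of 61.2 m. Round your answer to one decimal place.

Spherical spreading from a point source gives a 20·log₁₀(r₂/r₁) drop.
L₂ = 80.7 − 20·log₁₀(61.2/7.0) = 80.7 − 18.833 = 61.87 dB.

61.9 dB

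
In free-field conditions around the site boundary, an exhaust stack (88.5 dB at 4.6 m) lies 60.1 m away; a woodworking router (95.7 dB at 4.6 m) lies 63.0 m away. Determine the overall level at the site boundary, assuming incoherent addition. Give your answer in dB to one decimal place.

73.8 dB

Propagate each source to the receiver with L = L_ref − 20·log₁₀(r/r_ref), then add intensities.
exhaust stack: 88.5 − 20·log₁₀(60.1/4.6) = 88.5 − 22.32 = 66.18 dB.
woodworking router: 95.7 − 20·log₁₀(63.0/4.6) = 95.7 − 22.73 = 72.97 dB.
Σ 10^(L/10) = 2.396e+07 → L_total = 10·log₁₀(2.396e+07) = 73.79 dB.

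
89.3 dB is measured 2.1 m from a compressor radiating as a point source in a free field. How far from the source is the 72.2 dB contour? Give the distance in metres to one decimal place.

Point-source spreading drops the level by 20·log₁₀(r₂/r₁); inverting, r₂/r₁ = 10^(ΔL/20).
r₂ = 2.1·10^((89.3−72.2)/20) = 2.1·10^(17.1/20) = 15.04 m.

15.0 m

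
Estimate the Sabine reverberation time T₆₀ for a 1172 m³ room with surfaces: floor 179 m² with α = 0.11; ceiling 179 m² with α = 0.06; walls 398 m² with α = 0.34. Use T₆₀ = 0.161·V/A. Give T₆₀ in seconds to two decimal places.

Total absorption A = 179·0.11 + 179·0.06 + 398·0.34 = 165.75 m² sabins.
T₆₀ = 0.161·V/A = 0.161·1172/165.75 = 1.138 s.

1.14 s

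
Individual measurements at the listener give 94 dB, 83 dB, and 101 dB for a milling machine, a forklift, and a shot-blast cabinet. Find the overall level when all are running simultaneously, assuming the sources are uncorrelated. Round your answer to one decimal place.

Incoherent sources combine by intensity addition: L_total = 10·log₁₀(Σ 10^(L_i/10)).
Σ 10^(L/10) = 10^(94/10) + 10^(83/10) + 10^(101/10) = 1.530e+10.
L_total = 10·log₁₀(1.530e+10) = 101.85 dB.

101.8 dB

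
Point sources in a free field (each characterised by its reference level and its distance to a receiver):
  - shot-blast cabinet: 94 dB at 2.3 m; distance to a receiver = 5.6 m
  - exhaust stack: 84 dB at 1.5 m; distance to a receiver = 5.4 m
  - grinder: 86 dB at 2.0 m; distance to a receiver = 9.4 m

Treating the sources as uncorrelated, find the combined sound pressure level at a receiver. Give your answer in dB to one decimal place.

86.6 dB

Propagate each source to the receiver with L = L_ref − 20·log₁₀(r/r_ref), then add intensities.
shot-blast cabinet: 94 − 20·log₁₀(5.6/2.3) = 94 − 7.73 = 86.27 dB.
exhaust stack: 84 − 20·log₁₀(5.4/1.5) = 84 − 11.13 = 72.87 dB.
grinder: 86 − 20·log₁₀(9.4/2.0) = 86 − 13.44 = 72.56 dB.
Σ 10^(L/10) = 4.611e+08 → L_total = 10·log₁₀(4.611e+08) = 86.64 dB.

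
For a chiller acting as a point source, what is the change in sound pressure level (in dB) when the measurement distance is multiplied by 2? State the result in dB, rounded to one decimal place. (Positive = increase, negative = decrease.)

Point-source spreading: ΔL = −20·log₁₀(r₂/r₁).
ΔL = −20·log₁₀(2) = -6.02 dB.

-6.0 dB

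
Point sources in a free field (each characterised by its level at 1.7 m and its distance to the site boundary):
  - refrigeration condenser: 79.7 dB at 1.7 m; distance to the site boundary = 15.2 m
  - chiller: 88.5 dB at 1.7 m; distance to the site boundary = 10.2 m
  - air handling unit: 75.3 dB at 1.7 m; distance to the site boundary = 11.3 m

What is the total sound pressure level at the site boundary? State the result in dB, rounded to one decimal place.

73.3 dB

First find each source's level at the receiver (point-source: −20·log₁₀(r/r_ref)), then combine on an intensity basis.
refrigeration condenser: 79.7 − 20·log₁₀(15.2/1.7) = 79.7 − 19.03 = 60.67 dB.
chiller: 88.5 − 20·log₁₀(10.2/1.7) = 88.5 − 15.56 = 72.94 dB.
air handling unit: 75.3 − 20·log₁₀(11.3/1.7) = 75.3 − 16.45 = 58.85 dB.
Σ 10^(L/10) = 2.160e+07 → L_total = 10·log₁₀(2.160e+07) = 73.34 dB.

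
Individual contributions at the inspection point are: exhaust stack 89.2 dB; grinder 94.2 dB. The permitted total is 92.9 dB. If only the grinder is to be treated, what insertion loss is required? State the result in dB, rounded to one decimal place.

3.7 dB

The untreated sources together contribute 10^(89.2/10) = 8.318e+08, i.e. 89.20 dB.
The limit corresponds to 10^(92.9/10) = 1.950e+09; subtracting the fixed part leaves 1.118e+09 for the grinder, i.e. 90.48 dB.
Required insertion loss = 94.2 − 90.48 = 3.72 dB.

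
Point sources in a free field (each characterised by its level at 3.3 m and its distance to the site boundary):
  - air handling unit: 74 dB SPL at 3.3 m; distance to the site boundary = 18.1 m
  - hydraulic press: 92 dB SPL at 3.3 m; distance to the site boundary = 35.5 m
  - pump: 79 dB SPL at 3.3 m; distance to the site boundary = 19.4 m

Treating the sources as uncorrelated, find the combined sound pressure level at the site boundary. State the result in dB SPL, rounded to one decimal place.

Propagate each source to the receiver with L = L_ref − 20·log₁₀(r/r_ref), then add intensities.
air handling unit: 74 − 20·log₁₀(18.1/3.3) = 74 − 14.78 = 59.22 dB SPL.
hydraulic press: 92 − 20·log₁₀(35.5/3.3) = 92 − 20.63 = 71.37 dB SPL.
pump: 79 − 20·log₁₀(19.4/3.3) = 79 − 15.39 = 63.61 dB SPL.
Σ 10^(L/10) = 1.683e+07 → L_total = 10·log₁₀(1.683e+07) = 72.26 dB SPL.

72.3 dB SPL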